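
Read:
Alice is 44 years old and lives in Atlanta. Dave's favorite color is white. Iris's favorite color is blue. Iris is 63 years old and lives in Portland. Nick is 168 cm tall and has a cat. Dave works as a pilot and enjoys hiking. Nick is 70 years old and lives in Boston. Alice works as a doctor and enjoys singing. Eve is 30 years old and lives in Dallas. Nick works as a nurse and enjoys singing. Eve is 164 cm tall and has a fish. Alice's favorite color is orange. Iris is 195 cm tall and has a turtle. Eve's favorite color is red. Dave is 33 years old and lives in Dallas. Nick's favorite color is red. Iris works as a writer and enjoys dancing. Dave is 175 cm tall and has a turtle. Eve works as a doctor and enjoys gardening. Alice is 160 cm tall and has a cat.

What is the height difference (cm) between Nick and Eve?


|168 - 164| = 4

4


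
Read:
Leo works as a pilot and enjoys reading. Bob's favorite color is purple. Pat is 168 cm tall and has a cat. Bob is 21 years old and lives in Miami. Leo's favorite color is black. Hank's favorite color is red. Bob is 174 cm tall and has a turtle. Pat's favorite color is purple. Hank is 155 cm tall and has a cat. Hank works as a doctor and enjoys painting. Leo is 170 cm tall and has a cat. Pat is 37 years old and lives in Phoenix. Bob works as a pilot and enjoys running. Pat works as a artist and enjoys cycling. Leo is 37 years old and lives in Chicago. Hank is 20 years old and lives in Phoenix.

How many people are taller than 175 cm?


Taller than 175: 0

0


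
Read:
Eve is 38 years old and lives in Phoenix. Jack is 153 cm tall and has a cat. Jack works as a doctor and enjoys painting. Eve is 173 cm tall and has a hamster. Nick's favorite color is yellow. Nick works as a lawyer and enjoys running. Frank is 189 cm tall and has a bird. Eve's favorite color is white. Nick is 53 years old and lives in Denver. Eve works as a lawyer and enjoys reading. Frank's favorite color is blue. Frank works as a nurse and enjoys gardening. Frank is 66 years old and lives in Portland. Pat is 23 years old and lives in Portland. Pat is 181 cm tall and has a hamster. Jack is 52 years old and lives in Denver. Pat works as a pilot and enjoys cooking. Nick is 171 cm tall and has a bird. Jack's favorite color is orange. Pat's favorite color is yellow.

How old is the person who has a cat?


Person with cat is Jack, age 52

52


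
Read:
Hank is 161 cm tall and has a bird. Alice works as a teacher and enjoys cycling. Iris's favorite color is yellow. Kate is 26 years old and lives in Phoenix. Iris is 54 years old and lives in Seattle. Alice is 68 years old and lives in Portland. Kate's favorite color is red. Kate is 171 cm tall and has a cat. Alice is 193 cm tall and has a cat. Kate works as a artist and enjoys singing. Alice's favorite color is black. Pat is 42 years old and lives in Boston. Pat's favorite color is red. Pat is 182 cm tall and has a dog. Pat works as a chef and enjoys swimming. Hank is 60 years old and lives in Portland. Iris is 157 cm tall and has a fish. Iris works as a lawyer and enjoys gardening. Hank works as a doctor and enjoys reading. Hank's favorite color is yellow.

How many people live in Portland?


Count in Portland: 2

2


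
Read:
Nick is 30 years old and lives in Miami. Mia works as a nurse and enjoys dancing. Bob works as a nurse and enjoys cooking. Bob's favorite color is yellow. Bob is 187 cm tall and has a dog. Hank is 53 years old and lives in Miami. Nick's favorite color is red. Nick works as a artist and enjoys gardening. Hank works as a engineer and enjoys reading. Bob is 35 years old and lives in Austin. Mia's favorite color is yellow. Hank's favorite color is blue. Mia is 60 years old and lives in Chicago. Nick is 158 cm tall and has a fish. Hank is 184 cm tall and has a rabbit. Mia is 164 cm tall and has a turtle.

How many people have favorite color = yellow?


Count: 2

2


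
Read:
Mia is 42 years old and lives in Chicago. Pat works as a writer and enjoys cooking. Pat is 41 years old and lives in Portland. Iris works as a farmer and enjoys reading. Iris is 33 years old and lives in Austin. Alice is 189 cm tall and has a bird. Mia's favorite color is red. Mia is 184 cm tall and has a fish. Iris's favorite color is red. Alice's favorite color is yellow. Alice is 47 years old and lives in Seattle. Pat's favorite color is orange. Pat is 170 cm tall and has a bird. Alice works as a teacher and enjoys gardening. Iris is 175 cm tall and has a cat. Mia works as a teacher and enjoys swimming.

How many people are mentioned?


People: Alice, Iris, Mia, Pat. Count = 4

4


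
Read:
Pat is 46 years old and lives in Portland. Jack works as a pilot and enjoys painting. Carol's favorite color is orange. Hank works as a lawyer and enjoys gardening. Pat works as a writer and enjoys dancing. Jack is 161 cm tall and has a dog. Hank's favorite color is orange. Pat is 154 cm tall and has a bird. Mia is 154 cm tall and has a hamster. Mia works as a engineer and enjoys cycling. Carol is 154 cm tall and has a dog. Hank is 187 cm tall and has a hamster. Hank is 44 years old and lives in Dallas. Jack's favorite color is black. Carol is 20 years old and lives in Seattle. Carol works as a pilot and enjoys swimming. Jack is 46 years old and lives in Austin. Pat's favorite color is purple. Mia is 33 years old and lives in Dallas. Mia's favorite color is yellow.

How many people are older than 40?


Filter: 3

3


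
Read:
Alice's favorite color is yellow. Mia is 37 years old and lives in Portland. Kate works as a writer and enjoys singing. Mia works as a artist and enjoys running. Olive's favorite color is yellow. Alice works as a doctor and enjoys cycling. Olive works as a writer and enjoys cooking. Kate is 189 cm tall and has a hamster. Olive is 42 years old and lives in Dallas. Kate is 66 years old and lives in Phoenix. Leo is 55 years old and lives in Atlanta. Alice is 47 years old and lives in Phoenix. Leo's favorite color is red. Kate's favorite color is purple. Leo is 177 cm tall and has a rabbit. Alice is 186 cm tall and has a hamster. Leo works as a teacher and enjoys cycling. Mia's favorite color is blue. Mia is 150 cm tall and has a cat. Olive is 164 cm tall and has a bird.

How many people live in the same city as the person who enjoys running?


Person with hobby running is Mia, city Portland. Count = 1

1


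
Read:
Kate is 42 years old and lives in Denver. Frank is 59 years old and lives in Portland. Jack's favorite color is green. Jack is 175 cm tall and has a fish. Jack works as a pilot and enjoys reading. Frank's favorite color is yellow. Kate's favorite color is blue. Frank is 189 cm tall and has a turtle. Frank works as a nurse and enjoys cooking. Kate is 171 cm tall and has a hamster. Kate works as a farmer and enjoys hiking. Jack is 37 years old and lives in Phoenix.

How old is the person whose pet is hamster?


Person with pet=hamster is Kate, age 42

42


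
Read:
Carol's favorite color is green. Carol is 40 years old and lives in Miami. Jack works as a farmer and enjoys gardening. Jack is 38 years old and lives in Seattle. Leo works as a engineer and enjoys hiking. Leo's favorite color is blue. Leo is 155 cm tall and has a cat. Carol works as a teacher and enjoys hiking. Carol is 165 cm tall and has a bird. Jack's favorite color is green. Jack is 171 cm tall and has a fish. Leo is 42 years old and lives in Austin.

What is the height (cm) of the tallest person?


Tallest: Jack at 171 cm

171


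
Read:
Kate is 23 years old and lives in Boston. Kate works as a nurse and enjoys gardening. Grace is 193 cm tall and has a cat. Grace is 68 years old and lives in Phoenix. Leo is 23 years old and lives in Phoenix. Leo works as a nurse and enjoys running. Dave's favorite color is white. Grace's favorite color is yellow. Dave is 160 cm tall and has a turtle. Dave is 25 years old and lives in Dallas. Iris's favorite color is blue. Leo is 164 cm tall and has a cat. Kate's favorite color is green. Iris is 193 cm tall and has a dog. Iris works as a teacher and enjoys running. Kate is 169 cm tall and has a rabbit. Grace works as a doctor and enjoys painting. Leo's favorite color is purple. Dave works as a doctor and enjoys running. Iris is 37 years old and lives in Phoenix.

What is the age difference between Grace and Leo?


|68 - 23| = 45

45


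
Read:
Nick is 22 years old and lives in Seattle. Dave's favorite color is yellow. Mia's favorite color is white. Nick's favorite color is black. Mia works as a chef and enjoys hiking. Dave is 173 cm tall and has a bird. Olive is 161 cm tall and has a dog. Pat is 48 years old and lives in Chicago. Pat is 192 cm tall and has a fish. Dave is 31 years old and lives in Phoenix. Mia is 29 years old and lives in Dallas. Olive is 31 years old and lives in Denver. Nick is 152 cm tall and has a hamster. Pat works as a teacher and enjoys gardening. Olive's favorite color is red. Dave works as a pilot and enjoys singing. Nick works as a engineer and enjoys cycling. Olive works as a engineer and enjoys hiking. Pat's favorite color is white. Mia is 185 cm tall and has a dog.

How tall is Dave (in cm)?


Dave is 173 cm tall

173


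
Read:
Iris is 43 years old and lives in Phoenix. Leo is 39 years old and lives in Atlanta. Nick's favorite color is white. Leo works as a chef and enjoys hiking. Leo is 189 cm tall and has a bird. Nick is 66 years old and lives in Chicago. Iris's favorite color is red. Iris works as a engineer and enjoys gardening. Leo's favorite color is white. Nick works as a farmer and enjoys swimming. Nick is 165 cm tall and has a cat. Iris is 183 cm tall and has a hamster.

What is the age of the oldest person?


Oldest: Nick at 66

66


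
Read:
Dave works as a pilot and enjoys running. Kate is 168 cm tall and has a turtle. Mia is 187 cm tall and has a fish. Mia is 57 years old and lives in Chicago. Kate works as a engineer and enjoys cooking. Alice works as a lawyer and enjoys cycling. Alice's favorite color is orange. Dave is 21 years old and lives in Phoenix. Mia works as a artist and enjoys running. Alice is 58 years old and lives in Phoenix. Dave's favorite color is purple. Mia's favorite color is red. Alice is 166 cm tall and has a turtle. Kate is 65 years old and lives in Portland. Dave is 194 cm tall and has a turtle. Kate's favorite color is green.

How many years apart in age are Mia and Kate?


57 vs 65, diff = 8

8


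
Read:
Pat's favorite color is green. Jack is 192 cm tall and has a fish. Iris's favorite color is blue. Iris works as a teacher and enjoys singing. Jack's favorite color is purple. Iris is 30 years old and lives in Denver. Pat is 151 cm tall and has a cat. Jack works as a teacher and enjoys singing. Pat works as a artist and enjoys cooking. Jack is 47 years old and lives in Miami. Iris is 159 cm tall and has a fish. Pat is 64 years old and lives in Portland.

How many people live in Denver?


Count in Denver: 1

1


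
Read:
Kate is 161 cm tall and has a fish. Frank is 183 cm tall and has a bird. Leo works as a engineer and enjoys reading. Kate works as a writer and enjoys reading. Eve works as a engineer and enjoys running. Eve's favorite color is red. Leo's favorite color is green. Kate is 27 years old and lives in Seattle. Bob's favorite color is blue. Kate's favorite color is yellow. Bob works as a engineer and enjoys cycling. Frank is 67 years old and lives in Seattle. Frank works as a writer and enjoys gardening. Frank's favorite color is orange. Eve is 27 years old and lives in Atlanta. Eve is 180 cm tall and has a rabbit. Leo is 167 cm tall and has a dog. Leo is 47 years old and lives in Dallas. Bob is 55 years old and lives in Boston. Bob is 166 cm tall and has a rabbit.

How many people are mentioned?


People: Frank, Leo, Kate, Eve, Bob. Count = 5

5


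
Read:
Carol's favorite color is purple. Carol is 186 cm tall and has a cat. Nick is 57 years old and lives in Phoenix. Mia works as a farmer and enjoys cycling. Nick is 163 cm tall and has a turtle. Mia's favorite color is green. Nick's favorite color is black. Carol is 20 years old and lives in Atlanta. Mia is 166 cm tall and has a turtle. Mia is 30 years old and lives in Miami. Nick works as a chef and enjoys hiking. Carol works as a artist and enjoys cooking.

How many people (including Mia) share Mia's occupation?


Mia is a farmer. Count = 1

1


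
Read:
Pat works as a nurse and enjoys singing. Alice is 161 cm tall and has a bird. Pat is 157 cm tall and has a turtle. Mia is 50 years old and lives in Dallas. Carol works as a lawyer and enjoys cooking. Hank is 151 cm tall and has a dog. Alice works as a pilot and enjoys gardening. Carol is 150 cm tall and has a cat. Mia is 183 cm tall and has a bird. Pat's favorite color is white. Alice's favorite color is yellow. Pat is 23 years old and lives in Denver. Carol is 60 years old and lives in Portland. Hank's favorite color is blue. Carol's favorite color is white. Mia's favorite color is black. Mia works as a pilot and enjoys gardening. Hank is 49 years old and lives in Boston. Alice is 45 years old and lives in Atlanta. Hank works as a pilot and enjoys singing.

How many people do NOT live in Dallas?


Not in Dallas: 4

4


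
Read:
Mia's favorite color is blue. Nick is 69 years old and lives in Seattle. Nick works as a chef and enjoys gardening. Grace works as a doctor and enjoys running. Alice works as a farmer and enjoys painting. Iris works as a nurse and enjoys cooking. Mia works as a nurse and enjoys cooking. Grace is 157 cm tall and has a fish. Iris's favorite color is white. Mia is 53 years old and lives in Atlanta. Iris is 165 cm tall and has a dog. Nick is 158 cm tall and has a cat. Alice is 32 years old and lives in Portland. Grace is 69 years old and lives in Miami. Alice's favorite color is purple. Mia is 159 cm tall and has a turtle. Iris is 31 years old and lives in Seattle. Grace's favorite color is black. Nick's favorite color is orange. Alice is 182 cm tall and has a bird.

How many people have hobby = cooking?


Count: 2

2


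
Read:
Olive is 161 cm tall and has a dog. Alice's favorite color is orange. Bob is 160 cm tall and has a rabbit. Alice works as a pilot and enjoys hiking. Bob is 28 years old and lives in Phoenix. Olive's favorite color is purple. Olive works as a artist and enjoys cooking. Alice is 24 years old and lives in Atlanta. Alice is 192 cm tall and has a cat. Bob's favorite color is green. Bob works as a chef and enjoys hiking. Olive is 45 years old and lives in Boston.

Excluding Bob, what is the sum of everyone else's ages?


Sum (excluding Bob): 69

69


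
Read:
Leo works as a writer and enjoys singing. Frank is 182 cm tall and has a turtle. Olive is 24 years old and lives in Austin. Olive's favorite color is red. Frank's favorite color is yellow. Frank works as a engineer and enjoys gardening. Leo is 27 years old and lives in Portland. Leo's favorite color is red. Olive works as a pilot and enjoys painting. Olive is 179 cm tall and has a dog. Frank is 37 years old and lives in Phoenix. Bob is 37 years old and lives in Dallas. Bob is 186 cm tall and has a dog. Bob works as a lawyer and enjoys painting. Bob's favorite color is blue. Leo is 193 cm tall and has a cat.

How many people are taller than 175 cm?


Taller than 175: 4

4


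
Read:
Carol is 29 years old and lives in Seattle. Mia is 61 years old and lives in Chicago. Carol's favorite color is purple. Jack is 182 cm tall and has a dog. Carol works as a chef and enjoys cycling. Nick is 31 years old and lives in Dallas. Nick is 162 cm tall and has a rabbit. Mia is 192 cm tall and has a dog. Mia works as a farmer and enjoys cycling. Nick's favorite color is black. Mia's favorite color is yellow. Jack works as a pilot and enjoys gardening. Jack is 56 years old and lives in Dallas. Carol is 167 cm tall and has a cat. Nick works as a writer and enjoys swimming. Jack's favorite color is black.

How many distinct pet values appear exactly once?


Unique pet values: 2

2


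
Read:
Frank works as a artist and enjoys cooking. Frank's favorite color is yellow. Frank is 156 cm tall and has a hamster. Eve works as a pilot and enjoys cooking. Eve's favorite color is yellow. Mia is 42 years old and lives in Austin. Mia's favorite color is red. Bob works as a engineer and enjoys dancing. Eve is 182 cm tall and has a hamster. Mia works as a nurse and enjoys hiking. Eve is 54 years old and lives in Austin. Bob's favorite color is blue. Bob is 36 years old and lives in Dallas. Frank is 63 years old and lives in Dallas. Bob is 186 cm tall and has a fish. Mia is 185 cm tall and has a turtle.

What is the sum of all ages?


42+63+54+36 = 195

195


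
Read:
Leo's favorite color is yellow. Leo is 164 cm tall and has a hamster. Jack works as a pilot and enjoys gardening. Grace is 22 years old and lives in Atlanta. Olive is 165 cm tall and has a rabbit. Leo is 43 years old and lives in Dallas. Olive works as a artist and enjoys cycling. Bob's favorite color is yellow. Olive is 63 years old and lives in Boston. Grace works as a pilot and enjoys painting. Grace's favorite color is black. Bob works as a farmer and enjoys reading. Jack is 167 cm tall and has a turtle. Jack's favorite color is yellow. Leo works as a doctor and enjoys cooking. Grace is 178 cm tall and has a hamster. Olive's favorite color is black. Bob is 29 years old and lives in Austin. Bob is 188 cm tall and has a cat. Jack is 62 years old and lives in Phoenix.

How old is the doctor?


The doctor is Leo, age 43

43


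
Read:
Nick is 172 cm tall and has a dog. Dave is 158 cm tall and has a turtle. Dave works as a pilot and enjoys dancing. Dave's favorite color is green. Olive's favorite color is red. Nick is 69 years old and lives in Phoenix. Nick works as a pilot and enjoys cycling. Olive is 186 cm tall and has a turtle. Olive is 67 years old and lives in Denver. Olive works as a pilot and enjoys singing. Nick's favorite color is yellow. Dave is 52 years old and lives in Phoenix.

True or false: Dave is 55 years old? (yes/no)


Dave is actually 52. no

no


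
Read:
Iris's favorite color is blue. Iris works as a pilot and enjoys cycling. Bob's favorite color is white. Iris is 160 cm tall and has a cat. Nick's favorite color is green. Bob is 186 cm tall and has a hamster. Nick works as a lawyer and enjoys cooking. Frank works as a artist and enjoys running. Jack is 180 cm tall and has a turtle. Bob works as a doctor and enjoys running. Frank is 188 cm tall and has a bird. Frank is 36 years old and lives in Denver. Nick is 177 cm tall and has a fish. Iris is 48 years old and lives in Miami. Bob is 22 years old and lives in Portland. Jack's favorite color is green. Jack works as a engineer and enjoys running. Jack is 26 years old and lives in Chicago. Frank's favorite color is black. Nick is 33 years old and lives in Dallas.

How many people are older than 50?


Filter: 0

0


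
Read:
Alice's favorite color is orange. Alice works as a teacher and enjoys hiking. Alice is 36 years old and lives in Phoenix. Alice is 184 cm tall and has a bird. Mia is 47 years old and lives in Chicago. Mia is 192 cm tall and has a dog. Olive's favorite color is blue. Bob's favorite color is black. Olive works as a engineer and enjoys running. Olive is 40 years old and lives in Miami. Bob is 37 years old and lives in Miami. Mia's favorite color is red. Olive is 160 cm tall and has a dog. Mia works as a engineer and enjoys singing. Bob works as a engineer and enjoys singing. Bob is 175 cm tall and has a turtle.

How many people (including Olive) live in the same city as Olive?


Olive lives in Miami. Count = 2

2


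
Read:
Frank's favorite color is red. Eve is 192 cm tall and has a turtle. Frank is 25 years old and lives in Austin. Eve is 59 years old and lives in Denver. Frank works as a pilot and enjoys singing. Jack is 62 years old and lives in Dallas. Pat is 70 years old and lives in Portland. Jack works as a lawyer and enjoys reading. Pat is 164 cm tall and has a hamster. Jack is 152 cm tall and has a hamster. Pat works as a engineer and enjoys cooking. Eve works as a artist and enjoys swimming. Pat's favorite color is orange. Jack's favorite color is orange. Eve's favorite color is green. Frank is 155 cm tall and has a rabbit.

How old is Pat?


Pat is 70 years old

70


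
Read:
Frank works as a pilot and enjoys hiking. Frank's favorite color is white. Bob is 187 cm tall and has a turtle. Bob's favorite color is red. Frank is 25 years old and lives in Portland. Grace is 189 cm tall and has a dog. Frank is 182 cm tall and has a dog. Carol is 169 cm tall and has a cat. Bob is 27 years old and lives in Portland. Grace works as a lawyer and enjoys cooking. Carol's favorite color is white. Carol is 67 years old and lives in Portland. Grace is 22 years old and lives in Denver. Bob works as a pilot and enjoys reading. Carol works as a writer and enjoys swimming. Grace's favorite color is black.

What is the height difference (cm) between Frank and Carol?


|182 - 169| = 13

13


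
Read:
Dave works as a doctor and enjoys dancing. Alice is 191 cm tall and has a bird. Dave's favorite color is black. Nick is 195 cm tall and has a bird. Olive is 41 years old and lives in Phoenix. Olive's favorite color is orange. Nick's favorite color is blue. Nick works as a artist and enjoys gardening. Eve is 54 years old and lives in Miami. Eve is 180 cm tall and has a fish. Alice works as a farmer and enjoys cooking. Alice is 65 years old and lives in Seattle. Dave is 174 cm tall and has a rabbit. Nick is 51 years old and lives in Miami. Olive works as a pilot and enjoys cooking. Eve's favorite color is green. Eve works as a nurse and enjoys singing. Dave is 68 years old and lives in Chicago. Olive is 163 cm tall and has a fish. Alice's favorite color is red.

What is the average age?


Sum=279, n=5, avg=55.8

55.8


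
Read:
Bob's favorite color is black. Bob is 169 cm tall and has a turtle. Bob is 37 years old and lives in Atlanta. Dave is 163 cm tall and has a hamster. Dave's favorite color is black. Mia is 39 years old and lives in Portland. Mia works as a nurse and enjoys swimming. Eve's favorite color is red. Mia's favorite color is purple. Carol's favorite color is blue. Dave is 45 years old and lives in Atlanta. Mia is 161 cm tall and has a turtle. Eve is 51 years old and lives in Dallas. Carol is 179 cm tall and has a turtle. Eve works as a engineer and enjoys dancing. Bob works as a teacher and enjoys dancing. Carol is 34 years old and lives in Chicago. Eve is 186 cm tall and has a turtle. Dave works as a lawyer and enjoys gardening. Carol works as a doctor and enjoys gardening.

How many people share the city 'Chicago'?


Count: 1

1


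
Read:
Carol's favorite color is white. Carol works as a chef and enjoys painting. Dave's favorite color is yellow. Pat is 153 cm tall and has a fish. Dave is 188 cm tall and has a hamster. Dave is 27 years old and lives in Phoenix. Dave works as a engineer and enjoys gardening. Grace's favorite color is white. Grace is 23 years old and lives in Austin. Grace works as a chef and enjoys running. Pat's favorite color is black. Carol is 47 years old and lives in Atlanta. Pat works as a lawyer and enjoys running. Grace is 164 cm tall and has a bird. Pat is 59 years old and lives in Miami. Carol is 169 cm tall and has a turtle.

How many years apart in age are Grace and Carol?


23 vs 47, diff = 24

24


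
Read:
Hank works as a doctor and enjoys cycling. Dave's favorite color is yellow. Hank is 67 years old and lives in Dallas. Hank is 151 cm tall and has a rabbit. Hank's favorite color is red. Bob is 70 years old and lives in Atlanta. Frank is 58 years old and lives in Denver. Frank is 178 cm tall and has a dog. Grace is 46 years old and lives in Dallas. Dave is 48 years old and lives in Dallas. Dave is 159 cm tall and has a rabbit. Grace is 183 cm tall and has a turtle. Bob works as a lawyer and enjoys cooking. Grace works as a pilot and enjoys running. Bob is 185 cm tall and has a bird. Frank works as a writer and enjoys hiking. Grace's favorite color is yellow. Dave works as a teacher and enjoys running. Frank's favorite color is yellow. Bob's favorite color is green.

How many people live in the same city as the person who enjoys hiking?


Person with hobby hiking is Frank, city Denver. Count = 1

1


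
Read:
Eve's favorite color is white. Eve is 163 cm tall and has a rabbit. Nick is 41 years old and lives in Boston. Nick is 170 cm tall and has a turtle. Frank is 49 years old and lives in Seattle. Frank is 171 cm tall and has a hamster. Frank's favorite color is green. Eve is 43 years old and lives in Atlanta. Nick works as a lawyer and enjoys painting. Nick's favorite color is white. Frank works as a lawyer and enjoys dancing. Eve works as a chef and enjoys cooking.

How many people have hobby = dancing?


Count: 1

1


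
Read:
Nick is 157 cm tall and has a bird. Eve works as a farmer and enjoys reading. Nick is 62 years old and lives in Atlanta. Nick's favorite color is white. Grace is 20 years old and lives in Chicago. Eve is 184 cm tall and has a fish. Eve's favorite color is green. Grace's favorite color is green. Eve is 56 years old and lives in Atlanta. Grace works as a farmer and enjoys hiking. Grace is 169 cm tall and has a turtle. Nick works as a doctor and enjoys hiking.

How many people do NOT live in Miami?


Not in Miami: 3

3


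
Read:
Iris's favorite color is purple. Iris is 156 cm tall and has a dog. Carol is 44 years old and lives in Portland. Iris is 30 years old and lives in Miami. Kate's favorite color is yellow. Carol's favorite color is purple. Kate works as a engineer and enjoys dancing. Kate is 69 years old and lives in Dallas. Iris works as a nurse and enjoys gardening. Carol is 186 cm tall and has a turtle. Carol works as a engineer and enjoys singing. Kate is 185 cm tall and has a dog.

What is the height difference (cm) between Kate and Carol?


|185 - 186| = 1

1


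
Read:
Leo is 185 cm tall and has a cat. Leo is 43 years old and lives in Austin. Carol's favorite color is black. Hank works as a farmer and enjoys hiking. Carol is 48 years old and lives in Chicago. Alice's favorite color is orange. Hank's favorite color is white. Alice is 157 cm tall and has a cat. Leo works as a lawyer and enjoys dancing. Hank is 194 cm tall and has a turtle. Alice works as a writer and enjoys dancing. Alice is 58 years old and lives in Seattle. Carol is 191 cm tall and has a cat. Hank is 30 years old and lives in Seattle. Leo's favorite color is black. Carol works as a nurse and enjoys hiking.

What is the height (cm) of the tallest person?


Tallest: Hank at 194 cm

194


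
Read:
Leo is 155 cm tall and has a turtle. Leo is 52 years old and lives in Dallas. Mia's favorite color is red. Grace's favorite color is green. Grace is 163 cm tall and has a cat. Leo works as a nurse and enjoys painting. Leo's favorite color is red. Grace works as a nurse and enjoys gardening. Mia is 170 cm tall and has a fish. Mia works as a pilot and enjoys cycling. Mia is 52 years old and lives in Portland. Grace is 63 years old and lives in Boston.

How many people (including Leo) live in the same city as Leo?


Leo lives in Dallas. Count = 1

1


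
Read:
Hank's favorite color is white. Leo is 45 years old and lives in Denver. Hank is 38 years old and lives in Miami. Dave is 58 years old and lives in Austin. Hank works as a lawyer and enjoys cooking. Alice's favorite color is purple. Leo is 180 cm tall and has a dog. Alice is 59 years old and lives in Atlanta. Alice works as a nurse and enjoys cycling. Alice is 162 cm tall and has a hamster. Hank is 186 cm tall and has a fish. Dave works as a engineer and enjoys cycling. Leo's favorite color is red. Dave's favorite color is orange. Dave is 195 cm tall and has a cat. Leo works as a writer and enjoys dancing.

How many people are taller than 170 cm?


Taller than 170: 3

3


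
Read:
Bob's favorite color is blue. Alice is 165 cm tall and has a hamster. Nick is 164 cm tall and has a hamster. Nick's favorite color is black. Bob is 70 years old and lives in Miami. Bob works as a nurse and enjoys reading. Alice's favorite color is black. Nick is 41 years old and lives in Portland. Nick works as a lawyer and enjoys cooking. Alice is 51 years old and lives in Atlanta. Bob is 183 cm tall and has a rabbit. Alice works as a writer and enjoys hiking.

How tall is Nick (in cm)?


Nick is 164 cm tall

164


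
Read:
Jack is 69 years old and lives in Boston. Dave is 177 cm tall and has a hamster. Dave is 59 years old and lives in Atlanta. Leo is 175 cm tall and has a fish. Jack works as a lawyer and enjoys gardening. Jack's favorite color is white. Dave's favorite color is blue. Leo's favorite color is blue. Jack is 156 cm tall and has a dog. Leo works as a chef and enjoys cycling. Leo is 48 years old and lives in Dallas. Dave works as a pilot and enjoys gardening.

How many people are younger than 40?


Filter: 0

0


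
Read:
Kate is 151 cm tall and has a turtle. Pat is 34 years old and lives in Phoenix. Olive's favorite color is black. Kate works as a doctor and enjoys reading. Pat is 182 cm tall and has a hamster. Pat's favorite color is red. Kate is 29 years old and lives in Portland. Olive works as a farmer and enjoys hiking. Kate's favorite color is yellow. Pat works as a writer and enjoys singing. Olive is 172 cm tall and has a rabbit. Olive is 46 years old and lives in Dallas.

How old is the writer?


The writer is Pat, age 34

34


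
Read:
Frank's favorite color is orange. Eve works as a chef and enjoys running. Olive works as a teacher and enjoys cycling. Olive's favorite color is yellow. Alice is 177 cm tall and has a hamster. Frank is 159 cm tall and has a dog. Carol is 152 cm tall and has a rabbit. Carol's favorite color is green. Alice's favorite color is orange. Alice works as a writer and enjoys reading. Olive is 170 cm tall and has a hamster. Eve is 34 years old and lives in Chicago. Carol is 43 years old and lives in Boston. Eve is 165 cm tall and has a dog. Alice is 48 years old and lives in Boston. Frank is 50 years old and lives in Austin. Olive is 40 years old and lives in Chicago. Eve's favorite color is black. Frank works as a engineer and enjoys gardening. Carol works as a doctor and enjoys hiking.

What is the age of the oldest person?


Oldest: Frank at 50

50


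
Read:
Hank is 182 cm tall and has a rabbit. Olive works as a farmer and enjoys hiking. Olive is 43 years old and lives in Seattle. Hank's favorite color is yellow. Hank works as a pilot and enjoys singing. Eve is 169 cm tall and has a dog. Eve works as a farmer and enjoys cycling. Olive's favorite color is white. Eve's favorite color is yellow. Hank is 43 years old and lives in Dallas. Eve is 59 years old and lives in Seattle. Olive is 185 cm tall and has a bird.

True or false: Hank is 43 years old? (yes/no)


Hank is actually 43. yes

yes


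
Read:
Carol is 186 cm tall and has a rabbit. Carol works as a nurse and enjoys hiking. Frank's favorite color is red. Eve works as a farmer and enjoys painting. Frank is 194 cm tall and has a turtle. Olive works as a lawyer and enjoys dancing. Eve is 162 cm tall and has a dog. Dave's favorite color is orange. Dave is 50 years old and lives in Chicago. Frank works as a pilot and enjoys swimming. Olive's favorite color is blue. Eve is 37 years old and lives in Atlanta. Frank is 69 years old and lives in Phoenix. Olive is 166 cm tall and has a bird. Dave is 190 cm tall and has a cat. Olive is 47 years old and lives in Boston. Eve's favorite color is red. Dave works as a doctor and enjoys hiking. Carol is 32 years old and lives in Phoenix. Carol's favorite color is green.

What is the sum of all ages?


32+50+47+69+37 = 235

235


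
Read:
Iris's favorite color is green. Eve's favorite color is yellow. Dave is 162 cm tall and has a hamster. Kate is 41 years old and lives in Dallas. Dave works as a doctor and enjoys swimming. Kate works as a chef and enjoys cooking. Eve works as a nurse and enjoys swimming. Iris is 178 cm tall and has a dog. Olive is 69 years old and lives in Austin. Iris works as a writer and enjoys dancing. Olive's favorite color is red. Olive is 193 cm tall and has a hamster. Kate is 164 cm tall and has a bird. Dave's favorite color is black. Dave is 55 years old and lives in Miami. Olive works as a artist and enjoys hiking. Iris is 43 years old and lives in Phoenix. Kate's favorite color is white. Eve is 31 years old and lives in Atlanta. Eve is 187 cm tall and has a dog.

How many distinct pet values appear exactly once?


Unique pet values: 1

1


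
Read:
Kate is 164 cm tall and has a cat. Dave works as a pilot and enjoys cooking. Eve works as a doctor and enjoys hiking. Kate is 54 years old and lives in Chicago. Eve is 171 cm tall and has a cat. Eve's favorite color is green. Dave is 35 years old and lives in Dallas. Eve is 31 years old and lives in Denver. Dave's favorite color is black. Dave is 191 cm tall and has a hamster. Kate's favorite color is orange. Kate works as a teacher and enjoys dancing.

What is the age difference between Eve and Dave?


|31 - 35| = 4

4


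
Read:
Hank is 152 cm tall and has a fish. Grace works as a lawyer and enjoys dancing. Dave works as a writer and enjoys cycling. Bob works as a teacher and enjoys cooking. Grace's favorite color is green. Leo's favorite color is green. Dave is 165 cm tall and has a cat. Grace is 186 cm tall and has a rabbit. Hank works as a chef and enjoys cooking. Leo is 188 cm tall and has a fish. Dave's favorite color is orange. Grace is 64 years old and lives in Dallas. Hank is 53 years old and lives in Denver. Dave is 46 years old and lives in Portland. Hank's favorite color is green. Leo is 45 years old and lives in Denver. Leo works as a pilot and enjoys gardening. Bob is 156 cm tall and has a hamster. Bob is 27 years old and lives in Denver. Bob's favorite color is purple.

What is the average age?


Sum=235, n=5, avg=47

47


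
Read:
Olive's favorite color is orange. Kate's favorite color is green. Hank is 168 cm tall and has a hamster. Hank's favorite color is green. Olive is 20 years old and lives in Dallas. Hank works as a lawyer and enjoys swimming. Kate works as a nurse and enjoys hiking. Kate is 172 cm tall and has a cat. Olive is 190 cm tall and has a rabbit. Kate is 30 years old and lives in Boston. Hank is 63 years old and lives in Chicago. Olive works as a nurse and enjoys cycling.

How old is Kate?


Kate is 30 years old

30


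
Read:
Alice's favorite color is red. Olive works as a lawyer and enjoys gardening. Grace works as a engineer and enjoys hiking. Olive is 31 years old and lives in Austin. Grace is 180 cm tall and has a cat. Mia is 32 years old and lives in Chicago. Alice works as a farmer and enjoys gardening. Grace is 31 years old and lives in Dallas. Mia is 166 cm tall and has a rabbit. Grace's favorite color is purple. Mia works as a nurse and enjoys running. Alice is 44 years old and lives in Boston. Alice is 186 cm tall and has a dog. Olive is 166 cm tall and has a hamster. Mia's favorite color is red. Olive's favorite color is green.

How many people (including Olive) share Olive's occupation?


Olive is a lawyer. Count = 1

1


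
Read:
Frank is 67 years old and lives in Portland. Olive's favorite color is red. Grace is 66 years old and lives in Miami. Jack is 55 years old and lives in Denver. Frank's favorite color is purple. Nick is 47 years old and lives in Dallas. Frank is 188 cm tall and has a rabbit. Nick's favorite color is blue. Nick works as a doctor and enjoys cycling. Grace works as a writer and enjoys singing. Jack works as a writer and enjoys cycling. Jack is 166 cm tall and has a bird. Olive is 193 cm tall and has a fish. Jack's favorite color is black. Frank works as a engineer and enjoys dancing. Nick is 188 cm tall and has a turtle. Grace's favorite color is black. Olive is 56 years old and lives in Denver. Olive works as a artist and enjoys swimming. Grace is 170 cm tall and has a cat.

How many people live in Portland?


Count in Portland: 1

1


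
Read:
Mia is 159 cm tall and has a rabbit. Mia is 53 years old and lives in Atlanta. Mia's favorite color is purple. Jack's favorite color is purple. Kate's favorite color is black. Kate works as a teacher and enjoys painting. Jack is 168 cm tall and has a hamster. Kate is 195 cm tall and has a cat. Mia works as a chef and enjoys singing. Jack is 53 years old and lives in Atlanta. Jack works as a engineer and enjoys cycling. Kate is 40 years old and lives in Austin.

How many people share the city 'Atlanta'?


Count: 2

2


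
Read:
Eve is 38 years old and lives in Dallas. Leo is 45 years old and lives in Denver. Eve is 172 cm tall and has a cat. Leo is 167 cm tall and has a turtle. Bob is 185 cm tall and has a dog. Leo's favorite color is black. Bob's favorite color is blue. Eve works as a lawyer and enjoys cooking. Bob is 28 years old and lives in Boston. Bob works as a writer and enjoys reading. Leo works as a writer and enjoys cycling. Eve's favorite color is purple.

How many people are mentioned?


People: Eve, Bob, Leo. Count = 3

3


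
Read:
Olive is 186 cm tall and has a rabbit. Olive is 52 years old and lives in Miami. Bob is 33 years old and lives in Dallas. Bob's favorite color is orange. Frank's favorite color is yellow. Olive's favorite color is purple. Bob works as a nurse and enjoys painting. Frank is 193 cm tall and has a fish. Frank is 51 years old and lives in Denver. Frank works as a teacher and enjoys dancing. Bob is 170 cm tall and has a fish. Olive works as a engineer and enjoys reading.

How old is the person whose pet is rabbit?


Person with pet=rabbit is Olive, age 52

52


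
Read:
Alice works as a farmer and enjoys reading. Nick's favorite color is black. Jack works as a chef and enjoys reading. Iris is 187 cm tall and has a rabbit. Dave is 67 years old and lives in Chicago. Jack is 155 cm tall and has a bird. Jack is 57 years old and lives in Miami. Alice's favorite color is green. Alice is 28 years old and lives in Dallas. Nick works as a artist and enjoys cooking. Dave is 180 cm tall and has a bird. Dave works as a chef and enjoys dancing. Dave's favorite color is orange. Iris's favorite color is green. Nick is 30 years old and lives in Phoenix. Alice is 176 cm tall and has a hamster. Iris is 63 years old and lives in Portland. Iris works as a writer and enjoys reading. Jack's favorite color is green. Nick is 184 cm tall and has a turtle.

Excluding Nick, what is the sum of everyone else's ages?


Sum (excluding Nick): 215

215


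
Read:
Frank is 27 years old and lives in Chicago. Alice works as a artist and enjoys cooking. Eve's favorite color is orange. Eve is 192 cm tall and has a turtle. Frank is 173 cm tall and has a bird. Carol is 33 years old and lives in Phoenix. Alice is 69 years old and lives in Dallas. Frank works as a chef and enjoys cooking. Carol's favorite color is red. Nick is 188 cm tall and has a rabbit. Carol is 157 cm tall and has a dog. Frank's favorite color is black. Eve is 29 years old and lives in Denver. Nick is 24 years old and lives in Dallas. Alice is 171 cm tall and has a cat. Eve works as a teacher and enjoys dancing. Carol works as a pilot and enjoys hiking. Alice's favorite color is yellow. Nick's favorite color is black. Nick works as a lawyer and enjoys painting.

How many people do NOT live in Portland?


Not in Portland: 5

5


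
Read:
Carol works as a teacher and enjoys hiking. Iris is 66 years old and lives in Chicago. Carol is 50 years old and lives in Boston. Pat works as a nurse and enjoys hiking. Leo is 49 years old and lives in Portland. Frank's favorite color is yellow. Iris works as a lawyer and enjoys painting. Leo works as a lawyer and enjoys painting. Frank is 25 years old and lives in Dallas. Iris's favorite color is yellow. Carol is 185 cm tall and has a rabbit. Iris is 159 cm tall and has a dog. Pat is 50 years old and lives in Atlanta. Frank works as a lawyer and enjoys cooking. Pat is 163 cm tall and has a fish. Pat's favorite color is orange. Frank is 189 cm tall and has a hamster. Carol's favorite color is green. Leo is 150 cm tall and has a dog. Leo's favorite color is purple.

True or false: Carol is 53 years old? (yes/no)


Carol is actually 50. no

no
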